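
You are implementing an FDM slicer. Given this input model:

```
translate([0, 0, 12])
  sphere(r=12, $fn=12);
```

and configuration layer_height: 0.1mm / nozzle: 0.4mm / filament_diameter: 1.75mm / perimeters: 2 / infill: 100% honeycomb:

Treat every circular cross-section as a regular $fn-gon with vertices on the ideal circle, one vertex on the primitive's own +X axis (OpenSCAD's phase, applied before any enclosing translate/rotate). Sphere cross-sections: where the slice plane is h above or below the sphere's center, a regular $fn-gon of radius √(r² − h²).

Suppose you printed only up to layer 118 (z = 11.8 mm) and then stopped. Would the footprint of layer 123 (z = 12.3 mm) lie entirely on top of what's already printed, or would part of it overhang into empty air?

Compare the two slices. At z = 11.8: the r=12 sphere slices to a regular 12-gon of circumradius 11.998 (√(r²−h²) with h=0.2 from center) (area = (12/2)·11.998²·sin(360°/12) = 431.88 mm²). At z = 12.3: the r=12 sphere slices to a regular 12-gon of circumradius 11.996 (√(r²−h²) with h=0.3 from center) (area = (12/2)·11.996²·sin(360°/12) = 431.73 mm²). Checking containment: the cross-section at z = 12.3 is a subset of the cross-section at z = 11.8.

entirely on top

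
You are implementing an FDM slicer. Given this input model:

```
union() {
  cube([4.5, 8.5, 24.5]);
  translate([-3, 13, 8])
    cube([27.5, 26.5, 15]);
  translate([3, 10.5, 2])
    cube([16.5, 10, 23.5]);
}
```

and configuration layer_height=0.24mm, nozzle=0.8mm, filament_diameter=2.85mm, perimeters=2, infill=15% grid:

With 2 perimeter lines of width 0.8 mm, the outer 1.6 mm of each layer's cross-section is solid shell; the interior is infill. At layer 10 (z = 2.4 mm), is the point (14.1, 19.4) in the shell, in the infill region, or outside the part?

At z = 2.4 mm: the cube (footprint 4.5×8.5) is included at this height; the cube at (-3, 13) is absent (z outside [8, 23]); the cube at (3, 10.5) (footprint 16.5×10) is included at this height; Combining (union): the 2 present regions are separate (no shared area or edge), so areas and boundary lengths simply add and each stays a separate island — 2 connected regions. Overall, the cross-section has 2 separate islands. The nearest boundary edge runs (3.00, 20.50)→(19.50, 20.50); distance from the point to it = 1.10 mm. (Shell/infill is judged within the island containing the point — the largest one.) The point is inside the cross-section, 1.10 mm from the nearest boundary — within the 1.6 mm shell band (2 × 0.8).

shell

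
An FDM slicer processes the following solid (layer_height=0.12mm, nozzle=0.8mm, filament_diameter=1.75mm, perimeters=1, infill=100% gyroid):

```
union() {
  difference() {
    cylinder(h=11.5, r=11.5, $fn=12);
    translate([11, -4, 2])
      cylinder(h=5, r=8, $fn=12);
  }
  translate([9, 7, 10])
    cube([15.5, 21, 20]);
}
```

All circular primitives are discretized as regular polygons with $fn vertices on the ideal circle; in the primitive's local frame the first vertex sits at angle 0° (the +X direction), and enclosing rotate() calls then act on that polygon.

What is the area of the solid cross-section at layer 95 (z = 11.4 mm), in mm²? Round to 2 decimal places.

722.25 mm²

At z = 11.4 mm: the r=11.5 cylinder contributes a regular 12-gon of circumradius 11.5 (area = (12/2)·11.500²·sin(360°/12) = 396.75 mm²); the cylinder at (11, -4) does not reach this height (z outside [2, 7]); After the difference (first − rest): none of the subtracted shapes is present at this height, so the r=11.5 cylinder is unchanged — area = 396.75 mm²; the 15.5×21 cube at (9, 7) contributes its full rectangle (area 325.50 mm²); Taking the union: the 2 present regions are separate (no shared area or edge), so areas and boundary lengths simply add and each stays a separate island — area = 722.25 mm². Overall, the cross-section has 2 separate islands. Net area = 722.25 mm².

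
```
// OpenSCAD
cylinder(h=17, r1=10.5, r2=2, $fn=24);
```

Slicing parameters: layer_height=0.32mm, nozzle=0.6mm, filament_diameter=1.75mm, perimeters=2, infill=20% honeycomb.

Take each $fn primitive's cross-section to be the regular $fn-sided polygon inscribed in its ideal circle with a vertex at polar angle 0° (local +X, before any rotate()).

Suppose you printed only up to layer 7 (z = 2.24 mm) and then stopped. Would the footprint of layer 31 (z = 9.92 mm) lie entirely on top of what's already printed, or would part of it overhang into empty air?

entirely on top

Compare the two slices. At z = 2.24: the cone contributes a regular 24-gon of circumradius 9.380 (interpolated between r1=10.5 and r2=2 at t=0.132) (area = (24/2)·9.380²·sin(360°/24) = 273.26 mm²). At z = 9.92: the cone contributes a regular 24-gon of circumradius 5.540 (interpolated between r1=10.5 and r2=2 at t=0.584) (area = (24/2)·5.540²·sin(360°/24) = 95.32 mm²). Checking containment: the cross-section at z = 9.92 is a subset of the cross-section at z = 2.24.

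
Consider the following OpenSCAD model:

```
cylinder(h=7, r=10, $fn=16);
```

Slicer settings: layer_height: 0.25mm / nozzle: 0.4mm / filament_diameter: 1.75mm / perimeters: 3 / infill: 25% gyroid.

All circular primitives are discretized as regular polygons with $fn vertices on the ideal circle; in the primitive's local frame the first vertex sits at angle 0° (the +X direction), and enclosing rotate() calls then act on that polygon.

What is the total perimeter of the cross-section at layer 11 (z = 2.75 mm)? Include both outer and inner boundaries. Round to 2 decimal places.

At z = 2.75 mm: the r=10 cylinder gives a regular 16-gon of circumradius 10 (constant along its height) (perimeter = 2·16·10.000·sin(180°/16) = 62.43 mm). Overall, the cross-section is a single solid region. Total boundary length (outer) = 62.43 mm.

62.43 mm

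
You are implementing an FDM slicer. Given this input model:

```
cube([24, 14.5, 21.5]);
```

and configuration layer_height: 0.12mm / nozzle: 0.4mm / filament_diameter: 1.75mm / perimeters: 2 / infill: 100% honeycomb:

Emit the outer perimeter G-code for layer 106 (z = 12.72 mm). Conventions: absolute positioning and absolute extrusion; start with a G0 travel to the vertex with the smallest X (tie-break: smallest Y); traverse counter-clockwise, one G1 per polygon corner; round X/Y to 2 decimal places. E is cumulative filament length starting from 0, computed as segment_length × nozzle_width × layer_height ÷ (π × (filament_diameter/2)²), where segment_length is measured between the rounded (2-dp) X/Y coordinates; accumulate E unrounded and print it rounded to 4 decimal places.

At z = 12.72 mm: the cube (footprint 24×14.5) is included at this height. The outline is a single polygon with 4 vertices. Extrusion per mm of travel: 0.4 × 0.12 / (π × 0.875²) = 0.019956. Accumulating E over each segment gives final E = 1.5366.

G0 X0.00 Y0.00 Z12.72
G1 X24.00 Y0.00 E0.4789
G1 X24.00 Y14.50 E0.7683
G1 X0.00 Y14.50 E1.2473
G1 X0.00 Y0.00 E1.5366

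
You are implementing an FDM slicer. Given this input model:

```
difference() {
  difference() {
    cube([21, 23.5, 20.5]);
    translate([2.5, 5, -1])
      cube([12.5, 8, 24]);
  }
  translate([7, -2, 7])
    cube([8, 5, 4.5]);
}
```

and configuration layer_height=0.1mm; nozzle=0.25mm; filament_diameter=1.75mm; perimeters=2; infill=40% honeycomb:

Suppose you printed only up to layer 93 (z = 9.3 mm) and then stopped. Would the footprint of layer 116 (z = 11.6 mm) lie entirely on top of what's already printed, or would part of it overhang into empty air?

Compare the two slices. At z = 9.3: the 21×23.5 cube contributes its full rectangle (area 493.50 mm²); the cube at (2.5, 5) is present — its section is the full 12.5×8 rectangle (area 100.00 mm²); Taking the first minus the rest: starting from the 21×23.5 cube (493.50 mm²), the 12.5×8 cube at (2.5, 5) lies wholly inside it (removes its full 100.00 mm² and its 41.00 mm outline becomes a hole wall) — area = 393.50 mm²; the 8×5 cube at (7, -2) contributes its full rectangle (area 40.00 mm²); After the difference (first − rest): starting from that combined region (393.50 mm²), the 8×5 cube at (7, -2) partially overlaps it — only the 24.00 mm² overlap (of its 40.00 mm²) is removed, clipping the outline — area = 369.50 mm². At z = 11.6: the 21×23.5 cube contributes its full rectangle (area 493.50 mm²); the 12.5×8 cube at (2.5, 5) contributes its full rectangle (area 100.00 mm²); After the difference (first − rest): starting from the 21×23.5 cube (493.50 mm²), the 12.5×8 cube at (2.5, 5) lies wholly inside it (removes its full 100.00 mm² and its 41.00 mm outline becomes a hole wall) — area = 393.50 mm²; the cube at (7, -2) is absent (z outside [7, 11.5]); Taking the first minus the rest: none of the subtracted shapes is present at this height, so that combined region is unchanged — area = 393.50 mm². Checking containment: at z = 11.6 the cross-section extends beyond the z = 9.3 cross-section by about 24.00 mm².

part overhangs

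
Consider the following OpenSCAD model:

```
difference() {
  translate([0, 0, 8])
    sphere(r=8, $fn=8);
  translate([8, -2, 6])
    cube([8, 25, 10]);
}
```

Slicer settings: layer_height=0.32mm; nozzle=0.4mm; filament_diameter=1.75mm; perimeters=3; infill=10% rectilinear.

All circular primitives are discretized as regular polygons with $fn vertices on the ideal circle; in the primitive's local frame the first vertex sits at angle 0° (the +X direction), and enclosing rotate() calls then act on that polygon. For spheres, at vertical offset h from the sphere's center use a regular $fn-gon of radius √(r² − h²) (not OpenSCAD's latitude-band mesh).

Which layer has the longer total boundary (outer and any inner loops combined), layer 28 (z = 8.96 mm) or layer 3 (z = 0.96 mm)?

layer 28 (z = 8.96 mm)

Layer 28 (z = 8.96): the r=8 sphere contributes a regular 8-gon of circumradius √(8²−0.96²) = 7.942 (perimeter = 2·8·7.942·sin(180°/8) = 48.63 mm); the cube at (8, -2) is present — its section is the full 8×25 rectangle (perimeter 66.00 mm); Taking the first minus the rest: starting from the r=8 sphere, the 8×25 cube at (8, -2) misses the remaining region (no effect) — boundary = 48.63 mm. So its perimeter = 48.63 mm. Layer 3 (z = 0.96): the r=8 sphere slices to a regular 8-gon of circumradius 3.800 (√(r²−h²) with h=7.04 from center) (perimeter = 2·8·3.800·sin(180°/8) = 23.27 mm); the cube at (8, -2) is not intersected at this z (z outside [6, 16]); After the difference (first − rest): none of the subtracted shapes is present at this height, so the r=8 sphere is unchanged — boundary = 23.27 mm. So its perimeter = 23.27 mm. Layer 28 is larger (48.63 vs 23.27 mm).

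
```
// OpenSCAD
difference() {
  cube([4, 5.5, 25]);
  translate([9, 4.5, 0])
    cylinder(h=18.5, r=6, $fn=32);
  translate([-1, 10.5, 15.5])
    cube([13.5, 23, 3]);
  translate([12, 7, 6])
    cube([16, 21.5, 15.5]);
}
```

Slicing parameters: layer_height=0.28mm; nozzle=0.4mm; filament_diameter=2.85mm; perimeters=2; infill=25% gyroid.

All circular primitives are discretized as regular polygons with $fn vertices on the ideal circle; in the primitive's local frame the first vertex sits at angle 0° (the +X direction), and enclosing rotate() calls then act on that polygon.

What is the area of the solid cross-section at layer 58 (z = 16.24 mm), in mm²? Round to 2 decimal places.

18.87 mm²

At z = 16.24 mm: the cube (footprint 4×5.5) is included at this height (area 22.00 mm²); the r=6 cylinder at (9, 4.5) gives a regular 32-gon of circumradius 6 (constant along its height) (area = (32/2)·6.000²·sin(360°/32) = 112.37 mm²); the cube at (-1, 10.5) (footprint 13.5×23) is included at this height (area 310.50 mm²); the cube at (12, 7) (footprint 16×21.5) is included at this height (area 344.00 mm²); Subtracting the remaining from the first: starting from the 4×5.5 cube (22.00 mm²), the r=6 cylinder at (9, 4.5) partially overlaps it — only the 3.13 mm² overlap (of its 112.37 mm²) is removed, clipping the outline; the 13.5×23 cube at (-1, 10.5) misses the remaining region (no effect); the 16×21.5 cube at (12, 7) misses the remaining region (no effect) — area = 18.87 mm². Overall, the cross-section is a single solid region. Net area = 18.87 mm².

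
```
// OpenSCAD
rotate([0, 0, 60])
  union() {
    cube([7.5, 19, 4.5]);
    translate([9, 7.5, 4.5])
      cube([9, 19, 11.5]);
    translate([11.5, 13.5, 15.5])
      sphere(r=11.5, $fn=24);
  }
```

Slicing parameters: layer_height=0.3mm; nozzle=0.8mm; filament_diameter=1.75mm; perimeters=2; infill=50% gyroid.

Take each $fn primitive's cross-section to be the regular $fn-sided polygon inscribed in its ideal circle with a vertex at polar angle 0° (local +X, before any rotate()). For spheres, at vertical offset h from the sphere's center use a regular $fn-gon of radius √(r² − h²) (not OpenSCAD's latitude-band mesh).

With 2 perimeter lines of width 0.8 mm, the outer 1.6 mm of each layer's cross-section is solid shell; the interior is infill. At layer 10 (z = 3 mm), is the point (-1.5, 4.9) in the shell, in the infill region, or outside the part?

infill

At z = 3 mm: the cube (footprint 7.5×19) is included at this height; the cube at (9, 7.5) does not reach this height (z outside [4.5, 16]); the sphere at (11.5, 13.5) does not reach this height (|z−center|=12.500 > r=11.5); Taking the union: only the 7.5×19 cube is present, so the union is just that shape — 1 connected region; (rotated 60° about Z; rotation is an isometry so areas/perimeters/island counts are preserved). Overall, the cross-section is a single solid region. Undo the 60° rotation: the query point maps to (3.494, 3.749) in the un-rotated model frame. The nearest boundary edge runs (0.00, 19.00)→(0.00, 0.00); distance from the point to it = 3.49 mm. The point is inside the cross-section and 3.49 mm from the nearest boundary — more than the 1.6 mm shell width (2 × 0.8), so it's in the infill interior.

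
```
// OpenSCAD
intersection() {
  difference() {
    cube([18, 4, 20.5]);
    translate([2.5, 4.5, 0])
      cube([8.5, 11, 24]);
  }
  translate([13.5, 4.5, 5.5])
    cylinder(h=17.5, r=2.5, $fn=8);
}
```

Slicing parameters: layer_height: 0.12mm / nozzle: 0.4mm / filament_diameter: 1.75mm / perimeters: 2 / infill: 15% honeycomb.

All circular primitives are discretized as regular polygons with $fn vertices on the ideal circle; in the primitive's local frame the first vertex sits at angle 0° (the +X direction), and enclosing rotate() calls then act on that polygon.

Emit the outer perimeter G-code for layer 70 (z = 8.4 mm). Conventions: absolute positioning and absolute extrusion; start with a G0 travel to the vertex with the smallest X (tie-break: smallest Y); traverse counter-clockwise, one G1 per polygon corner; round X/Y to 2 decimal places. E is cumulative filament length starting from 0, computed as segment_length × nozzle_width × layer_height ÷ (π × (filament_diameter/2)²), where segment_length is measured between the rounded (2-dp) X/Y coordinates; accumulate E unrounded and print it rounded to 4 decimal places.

G0 X11.21 Y4.00 Z8.40
G1 X11.73 Y2.73 E0.0274
G1 X13.50 Y2.00 E0.0656
G1 X15.27 Y2.73 E0.1038
G1 X15.79 Y4.00 E0.1312
G1 X11.21 Y4.00 E0.2226

At z = 8.4 mm: the cube is present — its section is the full 18×4 rectangle; the 8.5×11 cube at (2.5, 4.5) contributes its full rectangle; After the difference (first − rest): starting from the 18×4 cube, the 8.5×11 cube at (2.5, 4.5) misses the remaining region (no effect) — 1 connected region; the r=2.5 cylinder at (13.5, 4.5) contributes a regular 8-gon of circumradius 2.5; Taking the intersection: the r=2.5 cylinder at (13.5, 4.5) partially overlaps that combined region; clipping to the common part keeps 6.44 mm² — 1 connected region. The outline is a single polygon with 5 vertices. Extrusion per mm of travel: 0.4 × 0.12 / (π × 0.875²) = 0.019956. Accumulating E over each segment gives final E = 0.2226.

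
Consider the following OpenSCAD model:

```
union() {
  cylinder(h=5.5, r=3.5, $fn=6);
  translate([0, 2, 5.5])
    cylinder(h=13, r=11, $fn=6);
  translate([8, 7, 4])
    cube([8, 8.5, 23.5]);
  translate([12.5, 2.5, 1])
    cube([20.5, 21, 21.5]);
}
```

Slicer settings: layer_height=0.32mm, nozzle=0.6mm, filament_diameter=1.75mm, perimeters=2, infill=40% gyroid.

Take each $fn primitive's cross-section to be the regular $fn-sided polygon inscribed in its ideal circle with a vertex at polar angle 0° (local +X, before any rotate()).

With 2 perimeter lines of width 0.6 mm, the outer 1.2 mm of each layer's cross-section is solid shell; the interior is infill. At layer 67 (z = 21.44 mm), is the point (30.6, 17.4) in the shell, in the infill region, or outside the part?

infill

At z = 21.44 mm: the cylinder is not intersected at this z (z outside [0, 5.5]); the cylinder at (0, 2) does not reach this height (z outside [5.5, 18.5]); the cube at (8, 7) (footprint 8×8.5) is included at this height; the 20.5×21 cube at (12.5, 2.5) contributes its full rectangle; Taking the union: the regions partially overlap (shared area 29.75 mm²), so overlapping operands fuse into one piece — 1 connected region. Overall, the cross-section is a single solid region. The nearest boundary edge runs (33.00, 23.50)→(33.00, 2.50); distance from the point to it = 2.40 mm. The point is inside the cross-section and 2.40 mm from the nearest boundary — more than the 1.2 mm shell width (2 × 0.6), so it's in the infill interior.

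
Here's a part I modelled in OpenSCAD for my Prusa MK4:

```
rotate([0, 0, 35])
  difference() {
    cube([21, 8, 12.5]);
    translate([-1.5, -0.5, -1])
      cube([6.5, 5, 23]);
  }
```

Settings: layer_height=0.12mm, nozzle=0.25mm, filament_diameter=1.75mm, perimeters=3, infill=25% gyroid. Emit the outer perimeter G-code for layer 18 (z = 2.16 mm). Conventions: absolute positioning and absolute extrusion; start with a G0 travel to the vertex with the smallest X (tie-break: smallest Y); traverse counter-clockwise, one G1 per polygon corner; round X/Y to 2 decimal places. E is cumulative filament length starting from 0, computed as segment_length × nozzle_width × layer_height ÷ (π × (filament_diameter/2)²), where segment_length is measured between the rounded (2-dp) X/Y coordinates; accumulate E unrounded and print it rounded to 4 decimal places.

At z = 2.16 mm: the cube (footprint 21×8) is included at this height; the cube at (-1.5, -0.5) is present — its section is the full 6.5×5 rectangle; After the difference (first − rest): starting from the 21×8 cube, the 6.5×5 cube at (-1.5, -0.5) partially overlaps it — only the 22.50 mm² overlap (of its 32.50 mm²) is removed, clipping the outline — 1 connected region; (rotated 35° about Z; rotation is an isometry so areas/perimeters/island counts are preserved). The outline is a single polygon with 6 vertices. Extrusion per mm of travel: 0.25 × 0.12 / (π × 0.875²) = 0.012473. Accumulating E over each segment gives final E = 0.7232.

G0 X-4.59 Y6.55 Z2.16
G1 X-2.58 Y3.69 E0.0436
G1 X1.51 Y6.55 E0.1058
G1 X4.10 Y2.87 E0.1620
G1 X17.20 Y12.05 E0.3615
G1 X12.61 Y18.60 E0.4612
G1 X-4.59 Y6.55 E0.7232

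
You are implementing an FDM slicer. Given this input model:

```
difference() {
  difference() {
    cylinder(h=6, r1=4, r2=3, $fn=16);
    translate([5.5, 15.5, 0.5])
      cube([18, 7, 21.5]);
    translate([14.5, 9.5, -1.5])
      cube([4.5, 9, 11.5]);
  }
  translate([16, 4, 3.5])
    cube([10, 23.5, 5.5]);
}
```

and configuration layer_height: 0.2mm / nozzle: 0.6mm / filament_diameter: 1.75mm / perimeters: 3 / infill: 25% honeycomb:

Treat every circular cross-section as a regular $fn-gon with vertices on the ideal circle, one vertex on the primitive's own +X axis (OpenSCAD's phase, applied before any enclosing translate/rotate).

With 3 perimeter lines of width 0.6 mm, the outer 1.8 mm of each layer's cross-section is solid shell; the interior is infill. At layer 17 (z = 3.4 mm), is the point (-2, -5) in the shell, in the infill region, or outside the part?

outside

At z = 3.4 mm: the cone contributes a regular 16-gon of circumradius 3.433 (interpolated between r1=4 and r2=3 at t=0.567); the cube at (5.5, 15.5) (footprint 18×7) is included at this height; the cube at (14.5, 9.5) (footprint 4.5×9) is included at this height; Taking the first minus the rest: starting from the cone, the 18×7 cube at (5.5, 15.5) misses the remaining region (no effect); the 4.5×9 cube at (14.5, 9.5) misses the remaining region (no effect) — 1 connected region; the cube at (16, 4) is not intersected at this z (z outside [3.5, 9]); After the difference (first − rest): none of the subtracted shapes is present at this height, so the result so far is unchanged — 1 connected region. Overall, the cross-section is a single solid region. The nearest boundary edge runs (-0.00, -3.43)→(-1.31, -3.17); distance from the point to it = 1.95 mm. The point is not inside any of the regions above, so it lies outside the cross-section (1.95 mm from the nearest boundary).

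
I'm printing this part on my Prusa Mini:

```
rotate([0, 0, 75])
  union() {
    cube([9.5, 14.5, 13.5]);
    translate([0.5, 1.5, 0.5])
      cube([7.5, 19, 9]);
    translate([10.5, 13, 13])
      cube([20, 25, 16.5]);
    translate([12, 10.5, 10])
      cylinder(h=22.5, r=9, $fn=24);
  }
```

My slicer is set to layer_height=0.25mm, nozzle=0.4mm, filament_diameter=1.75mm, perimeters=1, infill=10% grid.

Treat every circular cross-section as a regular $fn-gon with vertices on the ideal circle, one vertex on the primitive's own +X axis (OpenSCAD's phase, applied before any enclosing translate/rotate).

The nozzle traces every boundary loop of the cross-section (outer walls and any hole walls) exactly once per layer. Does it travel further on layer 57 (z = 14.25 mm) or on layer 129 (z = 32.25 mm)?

layer 57 (z = 14.25 mm)

Layer 57 (z = 14.25): the cube is not intersected at this z (z outside [0, 13.5]); the cube at (0.5, 1.5) is not intersected at this z (z outside [0.5, 9.5]); the cube at (10.5, 13) (footprint 20×25) is included at this height (perimeter 90.00 mm); the r=9 cylinder at (12, 10.5) gives a regular 24-gon of circumradius 9 (constant along its height) (perimeter = 2·24·9.000·sin(180°/24) = 56.39 mm); Combining (union): the regions partially overlap (shared area 50.41 mm²), so the edge portions inside another operand are dropped and the merged outline is re-measured after clipping — boundary = 116.89 mm; (whole slice rotated 75° about Z — lengths, areas and connectivity unchanged). So its perimeter = 116.89 mm. Layer 129 (z = 32.25): the cube does not reach this height (z outside [0, 13.5]); the cube at (0.5, 1.5) does not reach this height (z outside [0.5, 9.5]); the cube at (10.5, 13) does not reach this height (z outside [13, 29.5]); the r=9 cylinder at (12, 10.5) contributes a regular 24-gon of circumradius 9 (perimeter = 2·24·9.000·sin(180°/24) = 56.39 mm); Combining (union): only the r=9 cylinder at (12, 10.5) is present, so the union is just that shape — boundary = 56.39 mm; (rotated 75° about Z; rotation is an isometry so areas/perimeters/island counts are preserved). So its perimeter = 56.39 mm. Layer 57 is larger (116.89 vs 56.39 mm).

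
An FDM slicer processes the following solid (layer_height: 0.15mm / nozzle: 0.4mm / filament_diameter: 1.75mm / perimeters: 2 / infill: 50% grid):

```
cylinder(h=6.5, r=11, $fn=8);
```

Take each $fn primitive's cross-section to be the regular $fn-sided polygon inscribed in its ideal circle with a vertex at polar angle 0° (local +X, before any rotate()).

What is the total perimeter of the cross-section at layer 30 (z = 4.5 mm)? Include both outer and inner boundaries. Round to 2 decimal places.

At z = 4.5 mm: the r=11 cylinder contributes a regular 8-gon of circumradius 11 (perimeter = 2·8·11.000·sin(180°/8) = 67.35 mm). Overall, the cross-section is a single solid region. Total boundary length (outer) = 67.35 mm.

67.35 mm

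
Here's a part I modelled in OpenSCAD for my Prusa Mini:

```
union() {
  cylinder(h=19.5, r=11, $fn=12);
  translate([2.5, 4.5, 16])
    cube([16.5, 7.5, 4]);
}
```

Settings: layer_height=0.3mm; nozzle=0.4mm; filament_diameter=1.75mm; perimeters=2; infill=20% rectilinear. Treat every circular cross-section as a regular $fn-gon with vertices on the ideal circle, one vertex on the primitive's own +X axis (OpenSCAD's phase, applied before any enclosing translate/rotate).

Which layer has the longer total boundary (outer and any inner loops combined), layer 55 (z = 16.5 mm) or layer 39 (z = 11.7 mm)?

Layer 55 (z = 16.5): the r=11 cylinder gives a regular 12-gon of circumradius 11 (constant along its height) (perimeter = 2·12·11.000·sin(180°/12) = 68.33 mm); the 16.5×7.5 cube at (2.5, 4.5) contributes its full rectangle (perimeter 48.00 mm); Merging all regions: the regions partially overlap (shared area 28.55 mm²), so the edge portions inside another operand are dropped and the merged outline is re-measured after clipping — boundary = 93.37 mm. So its perimeter = 93.37 mm. Layer 39 (z = 11.7): the r=11 cylinder gives a regular 12-gon of circumradius 11 (constant along its height) (perimeter = 2·12·11.000·sin(180°/12) = 68.33 mm); the cube at (2.5, 4.5) does not reach this height (z outside [16, 20]); Combining (union): only the r=11 cylinder is present, so the union is just that shape — boundary = 68.33 mm. So its perimeter = 68.33 mm. Layer 55 is larger (93.37 vs 68.33 mm).

layer 55 (z = 16.5 mm)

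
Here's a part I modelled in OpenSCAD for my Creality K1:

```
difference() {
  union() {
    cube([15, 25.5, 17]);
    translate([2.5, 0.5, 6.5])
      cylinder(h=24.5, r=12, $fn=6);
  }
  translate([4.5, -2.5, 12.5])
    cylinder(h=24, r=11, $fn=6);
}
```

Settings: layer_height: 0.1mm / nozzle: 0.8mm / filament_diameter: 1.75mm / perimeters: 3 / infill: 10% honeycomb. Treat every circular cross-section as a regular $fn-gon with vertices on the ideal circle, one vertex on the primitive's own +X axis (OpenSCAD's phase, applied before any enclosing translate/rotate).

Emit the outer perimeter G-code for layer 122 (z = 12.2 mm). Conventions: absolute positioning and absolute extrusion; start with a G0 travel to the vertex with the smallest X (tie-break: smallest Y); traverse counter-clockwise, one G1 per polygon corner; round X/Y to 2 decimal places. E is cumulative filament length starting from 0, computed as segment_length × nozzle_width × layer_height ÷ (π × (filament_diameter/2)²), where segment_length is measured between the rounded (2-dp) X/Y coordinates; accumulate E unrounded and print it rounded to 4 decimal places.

G0 X-9.50 Y0.50 Z12.20
G1 X-3.50 Y-9.89 E0.3991
G1 X8.50 Y-9.89 E0.7982
G1 X14.21 Y0.00 E1.1780
G1 X15.00 Y0.00 E1.2043
G1 X15.00 Y25.50 E2.0524
G1 X0.00 Y25.50 E2.5513
G1 X0.00 Y10.89 E3.0372
G1 X-3.50 Y10.89 E3.1537
G1 X-9.50 Y0.50 E3.5527

At z = 12.2 mm: the 15×25.5 cube contributes its full rectangle; the r=12 cylinder at (2.5, 0.5) contributes a regular 6-gon of circumradius 12; Merging all regions: the regions partially overlap (shared area 126.69 mm²), so overlapping operands fuse into one piece — 1 connected region; the cylinder at (4.5, -2.5) does not reach this height (z outside [12.5, 36.5]); Taking the first minus the rest: none of the subtracted shapes is present at this height, so that combined region is unchanged — 1 connected region. The outline is a single polygon with 9 vertices. Extrusion per mm of travel: 0.8 × 0.1 / (π × 0.875²) = 0.033260. Accumulating E over each segment gives final E = 3.5527.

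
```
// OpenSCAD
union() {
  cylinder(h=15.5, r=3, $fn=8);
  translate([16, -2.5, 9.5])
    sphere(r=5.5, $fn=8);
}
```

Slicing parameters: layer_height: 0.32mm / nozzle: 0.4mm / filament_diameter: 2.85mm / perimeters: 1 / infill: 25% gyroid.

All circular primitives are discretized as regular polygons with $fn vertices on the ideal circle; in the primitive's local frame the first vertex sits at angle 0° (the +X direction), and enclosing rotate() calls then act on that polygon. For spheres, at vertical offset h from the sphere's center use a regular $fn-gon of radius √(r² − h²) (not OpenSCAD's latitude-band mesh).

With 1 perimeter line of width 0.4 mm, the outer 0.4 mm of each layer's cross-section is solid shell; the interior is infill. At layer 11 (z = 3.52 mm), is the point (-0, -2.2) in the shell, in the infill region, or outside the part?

At z = 3.52 mm: the r=3 cylinder contributes a regular 8-gon of circumradius 3; the sphere at (16, -2.5) is not intersected at this z (|z−center|=5.980 > r=5.5); Taking the union: only the r=3 cylinder is present, so the union is just that shape — 1 connected region. Overall, the cross-section is a single solid region. The nearest boundary edge runs (-0.00, -3.00)→(2.12, -2.12); distance from the point to it = 0.74 mm. The point is inside the cross-section and 0.74 mm from the nearest boundary — more than the 0.4 mm shell width (1 × 0.4), so it's in the infill interior.

infill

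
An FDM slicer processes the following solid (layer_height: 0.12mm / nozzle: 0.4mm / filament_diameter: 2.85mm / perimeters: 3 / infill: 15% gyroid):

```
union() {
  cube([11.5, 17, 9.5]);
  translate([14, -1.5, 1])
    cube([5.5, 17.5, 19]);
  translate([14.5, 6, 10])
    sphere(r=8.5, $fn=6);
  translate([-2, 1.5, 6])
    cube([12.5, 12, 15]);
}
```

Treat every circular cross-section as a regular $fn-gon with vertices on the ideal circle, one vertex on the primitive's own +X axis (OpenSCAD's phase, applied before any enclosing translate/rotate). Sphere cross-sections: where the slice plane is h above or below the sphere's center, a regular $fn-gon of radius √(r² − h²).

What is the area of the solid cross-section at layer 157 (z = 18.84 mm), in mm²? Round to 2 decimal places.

246.25 mm²

At z = 18.84 mm: the cube is not intersected at this z (z outside [0, 9.5]); the cube at (14, -1.5) (footprint 5.5×17.5) is included at this height (area 96.25 mm²); the sphere at (14.5, 6) does not reach this height (|z−center|=8.840 > r=8.5); the cube at (-2, 1.5) is present — its section is the full 12.5×12 rectangle (area 150.00 mm²); Taking the union: the 2 present regions are separate (no shared area or edge), so areas and boundary lengths simply add and each stays a separate island — area = 246.25 mm². Overall, the cross-section has 2 separate islands. Net area = 246.25 mm².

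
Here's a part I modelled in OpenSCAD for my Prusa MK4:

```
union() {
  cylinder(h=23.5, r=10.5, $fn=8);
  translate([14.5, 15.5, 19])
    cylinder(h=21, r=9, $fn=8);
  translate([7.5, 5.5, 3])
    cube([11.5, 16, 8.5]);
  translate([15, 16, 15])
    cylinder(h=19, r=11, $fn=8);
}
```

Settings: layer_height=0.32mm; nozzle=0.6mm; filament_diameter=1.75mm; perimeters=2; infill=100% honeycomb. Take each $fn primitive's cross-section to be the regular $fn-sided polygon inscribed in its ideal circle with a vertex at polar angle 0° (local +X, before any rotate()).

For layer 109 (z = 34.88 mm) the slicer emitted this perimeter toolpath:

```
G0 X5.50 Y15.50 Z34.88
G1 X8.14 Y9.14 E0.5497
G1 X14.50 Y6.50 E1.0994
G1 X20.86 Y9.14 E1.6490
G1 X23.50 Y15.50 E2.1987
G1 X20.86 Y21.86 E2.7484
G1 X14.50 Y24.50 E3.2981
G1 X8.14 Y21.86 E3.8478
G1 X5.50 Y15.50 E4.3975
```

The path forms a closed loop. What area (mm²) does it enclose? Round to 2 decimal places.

228.96 mm²

Apply the shoelace formula to the sequence of (X, Y) vertices; enclosed area = 228.96 mm².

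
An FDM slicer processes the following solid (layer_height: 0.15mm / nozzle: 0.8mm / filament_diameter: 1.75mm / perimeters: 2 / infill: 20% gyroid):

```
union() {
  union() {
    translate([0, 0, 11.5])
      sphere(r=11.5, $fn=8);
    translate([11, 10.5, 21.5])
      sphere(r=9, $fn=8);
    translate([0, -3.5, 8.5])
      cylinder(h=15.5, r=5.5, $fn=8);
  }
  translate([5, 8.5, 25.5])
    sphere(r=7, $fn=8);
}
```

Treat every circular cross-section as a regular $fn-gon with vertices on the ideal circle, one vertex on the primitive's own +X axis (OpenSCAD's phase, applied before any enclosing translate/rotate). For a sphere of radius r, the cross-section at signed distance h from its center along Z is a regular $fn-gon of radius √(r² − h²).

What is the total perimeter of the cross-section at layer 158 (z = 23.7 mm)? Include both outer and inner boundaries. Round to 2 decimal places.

95.22 mm

At z = 23.7 mm: the sphere is absent (|z−center|=12.200 > r=11.5); the sphere at (11, 10.5): section is a regular 8-gon, circumradius = √(r²−h²) = √(9²−2.2²) = 8.727 (perimeter = 2·8·8.727·sin(180°/8) = 53.43 mm); the r=5.5 cylinder at (0, -3.5) gives a regular 8-gon of circumradius 5.5 (constant along its height) (perimeter = 2·8·5.500·sin(180°/8) = 33.68 mm); Taking the union: the 2 present regions are separate (no shared area or edge), so areas and boundary lengths simply add and each stays a separate island — boundary = 87.11 mm; the r=7 sphere at (5, 8.5) slices to a regular 8-gon of circumradius 6.765 (√(r²−h²) with h=1.8 from center) (perimeter = 2·8·6.765·sin(180°/8) = 41.42 mm); Taking the union: the regions partially overlap (shared area 77.97 mm²), so the edge portions inside another operand are dropped and the merged outline is re-measured after clipping — boundary = 95.22 mm. Overall, the cross-section has 2 separate islands. Total boundary length (outer) = 95.22 mm.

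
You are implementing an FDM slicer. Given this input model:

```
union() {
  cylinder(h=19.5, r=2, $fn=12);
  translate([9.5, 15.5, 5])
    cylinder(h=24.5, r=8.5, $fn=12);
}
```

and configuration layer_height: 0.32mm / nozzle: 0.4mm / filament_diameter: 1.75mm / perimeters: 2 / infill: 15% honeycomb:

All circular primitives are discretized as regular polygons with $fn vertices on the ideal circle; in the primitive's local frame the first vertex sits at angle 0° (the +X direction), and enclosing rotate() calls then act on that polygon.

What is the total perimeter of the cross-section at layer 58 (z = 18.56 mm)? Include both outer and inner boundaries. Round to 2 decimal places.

65.22 mm

At z = 18.56 mm: the cylinder: section is a regular 12-gon, circumradius r=2 (perimeter = 2·12·2.000·sin(180°/12) = 12.42 mm); the r=8.5 cylinder at (9.5, 15.5) gives a regular 12-gon of circumradius 8.5 (constant along its height) (perimeter = 2·12·8.500·sin(180°/12) = 52.80 mm); Taking the union: the 2 present regions are separate (no shared area or edge), so areas and boundary lengths simply add and each stays a separate island — boundary = 65.22 mm. Overall, the cross-section has 2 separate islands. Total boundary length (outer) = 65.22 mm.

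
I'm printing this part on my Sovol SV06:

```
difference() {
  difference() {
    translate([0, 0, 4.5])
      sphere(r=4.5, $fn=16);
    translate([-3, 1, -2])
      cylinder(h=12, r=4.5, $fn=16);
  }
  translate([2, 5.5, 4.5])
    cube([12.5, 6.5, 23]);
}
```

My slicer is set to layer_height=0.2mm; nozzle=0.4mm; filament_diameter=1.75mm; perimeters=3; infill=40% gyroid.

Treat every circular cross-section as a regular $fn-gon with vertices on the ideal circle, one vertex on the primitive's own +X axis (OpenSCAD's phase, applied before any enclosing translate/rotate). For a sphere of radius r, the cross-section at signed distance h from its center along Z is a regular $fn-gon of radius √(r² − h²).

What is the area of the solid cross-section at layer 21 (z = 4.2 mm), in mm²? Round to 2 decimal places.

At z = 4.2 mm: the sphere: section is a regular 16-gon, circumradius = √(r²−h²) = √(4.5²−0.3²) = 4.490 (area = (16/2)·4.490²·sin(360°/16) = 61.72 mm²); the r=4.5 cylinder at (-3, 1) gives a regular 16-gon of circumradius 4.5 (constant along its height) (area = (16/2)·4.500²·sin(360°/16) = 61.99 mm²); After the difference (first − rest): starting from the r=4.5 sphere (61.72 mm²), the r=4.5 cylinder at (-3, 1) partially overlaps it — only the 34.40 mm² overlap (of its 61.99 mm²) is removed, clipping the outline — area = 27.32 mm²; the cube at (2, 5.5) is absent (z outside [4.5, 27.5]); Taking the first minus the rest: none of the subtracted shapes is present at this height, so the result so far is unchanged — area = 27.32 mm². Overall, the cross-section is a single solid region. Net area = 27.32 mm².

27.32 mm²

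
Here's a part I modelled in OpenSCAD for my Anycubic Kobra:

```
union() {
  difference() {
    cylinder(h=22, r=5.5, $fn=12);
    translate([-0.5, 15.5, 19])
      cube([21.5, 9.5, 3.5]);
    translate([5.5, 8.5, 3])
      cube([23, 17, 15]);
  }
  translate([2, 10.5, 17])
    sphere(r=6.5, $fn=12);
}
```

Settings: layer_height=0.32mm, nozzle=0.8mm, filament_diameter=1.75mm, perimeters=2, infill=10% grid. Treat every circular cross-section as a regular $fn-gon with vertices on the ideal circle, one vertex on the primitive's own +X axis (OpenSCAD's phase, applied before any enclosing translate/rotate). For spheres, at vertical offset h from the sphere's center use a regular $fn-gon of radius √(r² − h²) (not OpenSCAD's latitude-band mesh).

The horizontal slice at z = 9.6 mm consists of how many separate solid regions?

1

At z = 9.6 mm: the r=5.5 cylinder gives a regular 12-gon of circumradius 5.5 (constant along its height); the cube at (-0.5, 15.5) is not intersected at this z (z outside [19, 22.5]); the cube at (5.5, 8.5) (footprint 23×17) is included at this height; After the difference (first − rest): starting from the r=5.5 cylinder, the 23×17 cube at (5.5, 8.5) misses the remaining region (no effect) — 1 connected region; the sphere at (2, 10.5) is not intersected at this z (|z−center|=7.400 > r=6.5); Taking the union: only the result so far is present, so the union is just that shape — 1 connected region. The result has 1 disconnected region.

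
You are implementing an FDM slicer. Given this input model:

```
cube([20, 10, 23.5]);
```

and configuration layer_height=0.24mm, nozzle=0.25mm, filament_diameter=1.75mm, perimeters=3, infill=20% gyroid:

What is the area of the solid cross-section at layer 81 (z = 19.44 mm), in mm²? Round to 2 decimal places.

At z = 19.44 mm: the 20×10 cube contributes its full rectangle (area 200.00 mm²). Overall, the cross-section is a single solid region. Net area = 200.00 mm².

200.00 mm²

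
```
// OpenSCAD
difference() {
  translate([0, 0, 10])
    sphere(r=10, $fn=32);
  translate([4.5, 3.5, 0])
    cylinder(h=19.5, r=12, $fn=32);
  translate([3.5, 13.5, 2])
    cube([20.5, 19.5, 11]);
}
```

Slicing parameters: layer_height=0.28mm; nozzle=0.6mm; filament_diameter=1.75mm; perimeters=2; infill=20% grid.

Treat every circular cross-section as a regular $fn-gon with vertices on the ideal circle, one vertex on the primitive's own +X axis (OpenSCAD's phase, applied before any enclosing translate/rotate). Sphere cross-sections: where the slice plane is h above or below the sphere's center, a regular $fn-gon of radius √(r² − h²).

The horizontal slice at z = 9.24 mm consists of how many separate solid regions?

At z = 9.24 mm: the sphere: section is a regular 32-gon, circumradius = √(r²−h²) = √(10²−0.76²) = 9.971; the cylinder at (4.5, 3.5): section is a regular 32-gon, circumradius r=12; the cube at (3.5, 13.5) is present — its section is the full 20.5×19.5 rectangle; Taking the first minus the rest: starting from the r=10 sphere, the r=12 cylinder at (4.5, 3.5) partially overlaps it — only the 248.29 mm² overlap (of its 449.49 mm²) is removed, clipping the outline; the 20.5×19.5 cube at (3.5, 13.5) misses the remaining region (no effect) — 1 connected region. The result has 1 disconnected region.

1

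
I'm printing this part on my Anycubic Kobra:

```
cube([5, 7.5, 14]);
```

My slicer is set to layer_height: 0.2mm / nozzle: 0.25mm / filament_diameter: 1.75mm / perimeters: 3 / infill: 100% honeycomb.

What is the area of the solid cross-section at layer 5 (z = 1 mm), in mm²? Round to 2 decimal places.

37.50 mm²

At z = 1 mm: the cube is present — its section is the full 5×7.5 rectangle (area 37.50 mm²). Overall, the cross-section is a single solid region. Net area = 37.50 mm².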